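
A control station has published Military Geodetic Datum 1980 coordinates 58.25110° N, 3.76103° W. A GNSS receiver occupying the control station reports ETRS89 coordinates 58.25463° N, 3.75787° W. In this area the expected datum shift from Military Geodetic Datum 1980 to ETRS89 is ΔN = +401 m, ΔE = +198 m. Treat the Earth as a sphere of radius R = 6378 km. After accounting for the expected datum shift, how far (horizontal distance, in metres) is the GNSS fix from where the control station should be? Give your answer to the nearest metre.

Observed coordinate differences: Δφ = +0.00353°, Δλ = +0.00316°.
Converting to metres (1° lat = 111317 m, cos φ = 0.526198): observed ΔN = 392.9 m, observed ΔE = 185.1 m.
Subtracting the expected shift leaves a residual of 392.9 − (401) = -8.1 m north and 185.1 − (198) = -12.9 m east.
Residual distance = √((-8.1)² + (-12.9)²) = 15.2 m.

15 m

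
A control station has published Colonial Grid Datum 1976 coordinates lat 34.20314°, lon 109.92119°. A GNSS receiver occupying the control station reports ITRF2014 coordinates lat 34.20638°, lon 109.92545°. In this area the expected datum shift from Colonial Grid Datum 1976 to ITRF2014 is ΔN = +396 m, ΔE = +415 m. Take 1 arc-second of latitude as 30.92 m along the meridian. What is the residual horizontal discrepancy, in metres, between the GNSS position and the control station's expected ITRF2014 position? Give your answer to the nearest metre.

42 m

Observed coordinate differences: Δφ = +0.00324°, Δλ = +0.00426°.
Converting to metres (1° lat = 111312 m, cos φ = 0.827050): observed ΔN = 360.7 m, observed ΔE = 392.2 m.
Subtracting the expected shift leaves a residual of 360.7 − (396) = -35.3 m north and 392.2 − (415) = -22.8 m east.
Residual distance = √((-35.3)² + (-22.8)²) = 42.1 m.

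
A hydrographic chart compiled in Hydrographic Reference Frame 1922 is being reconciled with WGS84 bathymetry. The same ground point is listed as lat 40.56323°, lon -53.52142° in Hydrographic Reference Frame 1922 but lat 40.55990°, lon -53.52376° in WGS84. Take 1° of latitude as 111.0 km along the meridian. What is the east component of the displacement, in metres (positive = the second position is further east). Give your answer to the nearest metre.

Δφ = 40.55990° − 40.56323° = -0.00333°; Δλ = -53.52376° − -53.52142° = -0.00234°.
ΔN = Δφ × 111000 = -369.6 m; ΔE = Δλ × 111000 × cos(40.56323°) = -0.00234 × 111000 × 0.759689 = -197.3 m.

ΔE = -197 m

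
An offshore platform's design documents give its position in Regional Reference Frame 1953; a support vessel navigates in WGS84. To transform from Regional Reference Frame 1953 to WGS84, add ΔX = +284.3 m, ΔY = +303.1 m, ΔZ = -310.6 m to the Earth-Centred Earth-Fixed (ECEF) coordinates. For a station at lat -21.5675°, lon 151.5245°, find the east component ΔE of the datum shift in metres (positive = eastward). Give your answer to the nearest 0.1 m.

The local east axis at (φ, λ) is (−sin λ, cos λ, 0), so ΔE = −sin(151.5245°)·284.3 + cos(151.5245°)·303.1 = -401.98 m.

ΔE = -402.0 m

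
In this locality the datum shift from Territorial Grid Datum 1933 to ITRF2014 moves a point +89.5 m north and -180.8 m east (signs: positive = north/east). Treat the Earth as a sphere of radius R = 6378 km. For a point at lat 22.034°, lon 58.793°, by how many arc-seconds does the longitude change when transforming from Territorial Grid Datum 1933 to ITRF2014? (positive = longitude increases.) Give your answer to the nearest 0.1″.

At latitude 22.034°, cos φ = 0.926961.
One radian of longitude at latitude φ spans R cos φ, so Δλ = ΔE / (R cos φ) = -180.8 / (6378000 × 0.926961) = -3.0581e-05 rad = -6.308″.

Δλ = -6.3″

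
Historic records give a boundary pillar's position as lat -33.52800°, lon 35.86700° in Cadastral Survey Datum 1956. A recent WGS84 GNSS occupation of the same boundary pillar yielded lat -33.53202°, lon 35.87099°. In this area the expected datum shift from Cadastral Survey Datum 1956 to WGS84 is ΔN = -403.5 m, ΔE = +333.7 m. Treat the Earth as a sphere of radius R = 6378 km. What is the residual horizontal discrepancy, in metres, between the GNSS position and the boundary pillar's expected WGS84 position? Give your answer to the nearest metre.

Observed coordinate differences: Δφ = -0.00402°, Δλ = +0.00399°.
Converting to metres (1° lat = 111317 m, cos φ = 0.833616): observed ΔN = -447.5 m, observed ΔE = 370.3 m.
Subtracting the expected shift leaves a residual of -447.5 − (-403.5) = -44.0 m north and 370.3 − (333.7) = 36.6 m east.
Residual distance = √((-44.0)² + 36.6²) = 57.2 m.

57 m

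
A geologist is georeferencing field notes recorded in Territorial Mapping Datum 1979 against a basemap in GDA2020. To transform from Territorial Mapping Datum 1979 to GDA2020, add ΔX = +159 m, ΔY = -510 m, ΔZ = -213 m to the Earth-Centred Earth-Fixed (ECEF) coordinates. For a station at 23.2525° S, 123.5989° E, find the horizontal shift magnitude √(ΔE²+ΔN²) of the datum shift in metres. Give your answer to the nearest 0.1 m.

The local east axis at (φ, λ) is (−sin λ, cos λ, 0), so ΔE = −sin(123.5989°)·159 + cos(123.5989°)·(-510) = 149.79 m.
The local north axis is (−sin φ cos λ, −sin φ sin λ, cos φ), giving ΔN = -34.736 − 167.702 − 195.699 = -398.14 m.
Horizontal magnitude = √(ΔE² + ΔN²) = √(149.79² + (-398.14)²) = 425.38 m.

425.4 m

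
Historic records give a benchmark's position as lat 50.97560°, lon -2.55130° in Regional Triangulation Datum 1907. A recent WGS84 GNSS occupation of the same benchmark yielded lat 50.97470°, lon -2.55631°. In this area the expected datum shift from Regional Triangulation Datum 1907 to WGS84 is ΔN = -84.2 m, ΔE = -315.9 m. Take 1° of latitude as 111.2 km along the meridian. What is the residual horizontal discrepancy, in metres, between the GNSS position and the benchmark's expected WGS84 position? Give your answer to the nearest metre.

38 m

Observed coordinate differences: Δφ = -0.00090°, Δλ = -0.00501°.
Converting to metres (1° lat = 111200 m, cos φ = 0.629651): observed ΔN = -100.1 m, observed ΔE = -350.8 m.
Subtracting the expected shift leaves a residual of -100.1 − (-84.2) = -15.9 m north and -350.8 − (-315.9) = -34.9 m east.
Residual distance = √((-15.9)² + (-34.9)²) = 38.3 m.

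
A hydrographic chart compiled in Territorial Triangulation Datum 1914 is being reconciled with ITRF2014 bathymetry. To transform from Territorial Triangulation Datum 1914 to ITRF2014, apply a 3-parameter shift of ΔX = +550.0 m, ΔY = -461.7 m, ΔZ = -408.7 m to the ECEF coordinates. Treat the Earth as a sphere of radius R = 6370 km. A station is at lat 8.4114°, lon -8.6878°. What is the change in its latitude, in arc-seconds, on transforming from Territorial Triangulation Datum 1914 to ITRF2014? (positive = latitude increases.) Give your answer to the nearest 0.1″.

Δφ = -16.0″

sin φ = 0.146280, cos φ = 0.989243, sin λ = -0.151050, cos λ = 0.988526.
North component: ΔN = −sin φ cos λ·ΔX − sin φ sin λ·ΔY + cos φ·ΔZ = −(0.146280)(0.988526)(550.0) − (0.146280)(-0.151050)(-461.7) + (0.989243)(-408.7) = -494.04 m.
1° of latitude spans πR/180 = 111177 m, so Δφ = -494.04 / 111177 × 3600 = -15.997″.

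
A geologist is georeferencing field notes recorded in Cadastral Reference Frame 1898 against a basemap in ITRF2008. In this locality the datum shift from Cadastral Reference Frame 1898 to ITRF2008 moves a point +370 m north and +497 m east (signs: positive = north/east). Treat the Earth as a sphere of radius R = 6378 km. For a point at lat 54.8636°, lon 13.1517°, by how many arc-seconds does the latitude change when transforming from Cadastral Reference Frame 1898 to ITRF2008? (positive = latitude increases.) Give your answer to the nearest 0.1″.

On a sphere of radius R, 1 rad of latitude = R, so Δφ = ΔN / R = 370.0 / 6378000 = 5.8012e-05 rad = 11.966″.

Δφ = 12.0″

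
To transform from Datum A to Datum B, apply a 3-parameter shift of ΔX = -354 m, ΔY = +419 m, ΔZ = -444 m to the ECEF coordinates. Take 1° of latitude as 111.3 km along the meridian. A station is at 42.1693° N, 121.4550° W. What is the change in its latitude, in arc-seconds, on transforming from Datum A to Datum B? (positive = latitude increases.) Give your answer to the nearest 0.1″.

sin φ = 0.671324, cos φ = 0.741164, sin λ = -0.853050, cos λ = -0.521829.
North component: ΔN = −sin φ cos λ·ΔX − sin φ sin λ·ΔY + cos φ·ΔZ = −(0.671324)(-0.521829)(-354) − (0.671324)(-0.853050)(419) + (0.741164)(-444) = -213.14 m.
1° of latitude spans 111300 m, so Δφ = -213.14 / 111300 × 3600 = -6.894″.

Δφ = -6.9″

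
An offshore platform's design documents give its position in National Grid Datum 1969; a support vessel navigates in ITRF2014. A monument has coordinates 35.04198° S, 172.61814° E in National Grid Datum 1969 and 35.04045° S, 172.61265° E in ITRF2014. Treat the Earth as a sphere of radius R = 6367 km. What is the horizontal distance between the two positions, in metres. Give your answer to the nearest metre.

528 m

Δφ = -35.04045° − -35.04198° = +0.00153°; Δλ = 172.61265° − 172.61814° = -0.00549°.
1° along a meridian = πR/180 = 111125 m.
ΔN = Δφ × 111125 = 170.0 m; ΔE = Δλ × 111125 × cos(-35.04198°) = -0.00549 × 111125 × 0.818732 = -499.5 m.
Distance = √(ΔE² + ΔN²) = √((-499.5)² + 170.0²) = 527.6 m.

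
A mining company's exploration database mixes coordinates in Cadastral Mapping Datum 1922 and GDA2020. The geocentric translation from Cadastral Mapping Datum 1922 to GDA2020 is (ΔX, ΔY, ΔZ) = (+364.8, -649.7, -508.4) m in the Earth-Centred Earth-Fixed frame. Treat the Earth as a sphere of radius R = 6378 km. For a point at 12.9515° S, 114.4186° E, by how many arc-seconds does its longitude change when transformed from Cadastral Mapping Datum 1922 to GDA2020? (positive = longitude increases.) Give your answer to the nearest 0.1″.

Δλ = -2.1″

sin φ = -0.224126, cos φ = 0.974560, sin λ = 0.910550, cos λ = -0.413400.
East component: ΔE = −sin λ·ΔX + cos λ·ΔY = −(0.910550)(364.8) + (-0.413400)(-649.7) = -63.58 m.
1° of latitude spans πR/180 = 111317 m; at latitude φ, 1° of longitude spans that × cos φ = 108485.2 m, so Δλ = -63.58 / 108485.2 × 3600 = -2.110″.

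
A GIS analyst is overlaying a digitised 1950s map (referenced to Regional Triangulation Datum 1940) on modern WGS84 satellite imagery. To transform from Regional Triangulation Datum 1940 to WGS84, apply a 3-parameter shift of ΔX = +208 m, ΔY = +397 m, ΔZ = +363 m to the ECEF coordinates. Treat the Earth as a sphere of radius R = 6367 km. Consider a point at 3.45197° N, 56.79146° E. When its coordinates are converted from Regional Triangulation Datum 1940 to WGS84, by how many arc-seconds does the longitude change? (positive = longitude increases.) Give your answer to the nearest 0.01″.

Δλ = 1.41″

sin φ = 0.060212, cos φ = 0.998186, sin λ = 0.836683, cos λ = 0.547688.
East component: ΔE = −sin λ·ΔX + cos λ·ΔY = −(0.836683)(208) + (0.547688)(397) = 43.40 m.
1° of latitude spans πR/180 = 111125 m; at latitude φ, 1° of longitude spans that × cos φ = 110923.5 m, so Δλ = 43.40 / 110923.5 × 3600 = 1.409″.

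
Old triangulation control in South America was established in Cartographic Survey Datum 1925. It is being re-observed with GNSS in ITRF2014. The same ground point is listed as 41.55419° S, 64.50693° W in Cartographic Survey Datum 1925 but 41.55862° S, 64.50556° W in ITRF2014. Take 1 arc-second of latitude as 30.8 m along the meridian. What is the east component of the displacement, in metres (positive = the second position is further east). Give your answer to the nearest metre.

Δφ = -41.55862° − -41.55419° = -0.00443°; Δλ = -64.50556° − -64.50693° = +0.00137°.
1° of latitude = 3600 × 30.80 = 110880 m.
ΔN = Δφ × 110880 = -491.2 m; ΔE = Δλ × 110880 × cos(-41.55419°) = +0.00137 × 110880 × 0.748329 = 113.7 m.

ΔE = 114 m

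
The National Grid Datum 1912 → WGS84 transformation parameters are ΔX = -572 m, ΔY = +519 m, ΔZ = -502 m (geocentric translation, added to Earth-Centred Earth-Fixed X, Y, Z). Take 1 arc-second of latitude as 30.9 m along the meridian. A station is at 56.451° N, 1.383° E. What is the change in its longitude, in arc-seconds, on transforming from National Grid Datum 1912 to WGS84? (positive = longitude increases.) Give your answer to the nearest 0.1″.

sin φ = 0.833413, cos φ = 0.552650, sin λ = 0.024136, cos λ = 0.999709.
East component: ΔE = −sin λ·ΔX + cos λ·ΔY = −(0.024136)(-572) + (0.999709)(519) = 532.65 m.
1° of latitude spans 3600 × 30.90 = 111240 m; at latitude φ, 1° of longitude spans that × cos φ = 61476.8 m, so Δλ = 532.65 / 61476.8 × 3600 = 31.192″.

Δλ = 31.2″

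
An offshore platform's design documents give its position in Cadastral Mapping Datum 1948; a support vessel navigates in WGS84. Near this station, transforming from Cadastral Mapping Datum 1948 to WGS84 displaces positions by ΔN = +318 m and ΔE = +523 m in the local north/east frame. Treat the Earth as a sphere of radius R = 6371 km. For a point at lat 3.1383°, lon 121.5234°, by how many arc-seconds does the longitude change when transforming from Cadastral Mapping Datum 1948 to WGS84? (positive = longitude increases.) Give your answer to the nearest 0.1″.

At latitude 3.1383°, cos φ = 0.998500.
One radian of longitude at latitude φ spans R cos φ, so Δλ = ΔE / (R cos φ) = 523.0 / (6371000 × 0.998500) = 8.2214e-05 rad = 16.958″.

Δλ = 17.0″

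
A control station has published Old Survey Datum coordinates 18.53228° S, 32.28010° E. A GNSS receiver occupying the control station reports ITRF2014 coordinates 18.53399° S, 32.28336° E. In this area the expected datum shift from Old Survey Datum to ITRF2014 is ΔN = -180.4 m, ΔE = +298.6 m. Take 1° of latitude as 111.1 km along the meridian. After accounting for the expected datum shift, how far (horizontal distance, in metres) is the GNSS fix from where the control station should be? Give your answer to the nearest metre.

Observed coordinate differences: Δφ = -0.00171°, Δλ = +0.00326°.
Converting to metres (1° lat = 111100 m, cos φ = 0.948145): observed ΔN = -190.0 m, observed ΔE = 343.4 m.
Subtracting the expected shift leaves a residual of -190.0 − (-180.4) = -9.6 m north and 343.4 − (298.6) = 44.8 m east.
Residual distance = √((-9.6)² + 44.8²) = 45.8 m.

46 m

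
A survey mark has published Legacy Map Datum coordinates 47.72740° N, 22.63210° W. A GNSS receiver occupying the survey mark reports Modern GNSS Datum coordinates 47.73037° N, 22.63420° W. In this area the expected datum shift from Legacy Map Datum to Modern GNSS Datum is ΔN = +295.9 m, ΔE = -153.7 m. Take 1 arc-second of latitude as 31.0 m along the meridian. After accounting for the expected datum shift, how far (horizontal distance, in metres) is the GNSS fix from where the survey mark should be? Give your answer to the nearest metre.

Observed coordinate differences: Δφ = +0.00297°, Δλ = -0.00210°.
Converting to metres (1° lat = 111600 m, cos φ = 0.672659): observed ΔN = 331.5 m, observed ΔE = -157.6 m.
Subtracting the expected shift leaves a residual of 331.5 − (295.9) = 35.6 m north and -157.6 − (-153.7) = -3.9 m east.
Residual distance = √(35.6² + (-3.9)²) = 35.8 m.

36 m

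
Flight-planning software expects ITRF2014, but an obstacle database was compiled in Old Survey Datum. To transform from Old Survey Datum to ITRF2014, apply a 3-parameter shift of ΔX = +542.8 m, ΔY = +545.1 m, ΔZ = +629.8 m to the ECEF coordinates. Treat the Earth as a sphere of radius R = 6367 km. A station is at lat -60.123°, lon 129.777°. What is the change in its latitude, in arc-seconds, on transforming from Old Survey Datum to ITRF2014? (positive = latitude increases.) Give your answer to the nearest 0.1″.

sin φ = -0.867097, cos φ = 0.498140, sin λ = 0.768540, cos λ = -0.639801.
North component: ΔN = −sin φ cos λ·ΔX − sin φ sin λ·ΔY + cos φ·ΔZ = −(-0.867097)(-0.639801)(542.8) − (-0.867097)(0.768540)(545.1) + (0.498140)(629.8) = 375.85 m.
1° of latitude spans πR/180 = 111125 m, so Δφ = 375.85 / 111125 × 3600 = 12.176″.

Δφ = 12.2″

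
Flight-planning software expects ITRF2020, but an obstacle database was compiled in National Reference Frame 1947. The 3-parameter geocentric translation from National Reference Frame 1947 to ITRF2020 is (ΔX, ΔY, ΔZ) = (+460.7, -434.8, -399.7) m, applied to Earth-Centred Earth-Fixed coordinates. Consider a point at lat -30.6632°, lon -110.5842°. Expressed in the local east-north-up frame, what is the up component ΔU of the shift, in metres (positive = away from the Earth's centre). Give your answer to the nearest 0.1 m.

At φ = -30.6632°, λ = -110.5842°: sin φ = -0.509991, cos φ = 0.860180, sin λ = -0.936157, cos λ = -0.351584.
ΔU = cos φ cos λ·ΔX + cos φ sin λ·ΔY + sin φ·ΔZ = (0.860180)(-0.351584)(460.7) + (0.860180)(-0.936157)(-434.8) + (-0.509991)(-399.7) = 414.64 m.

ΔU = 414.6 m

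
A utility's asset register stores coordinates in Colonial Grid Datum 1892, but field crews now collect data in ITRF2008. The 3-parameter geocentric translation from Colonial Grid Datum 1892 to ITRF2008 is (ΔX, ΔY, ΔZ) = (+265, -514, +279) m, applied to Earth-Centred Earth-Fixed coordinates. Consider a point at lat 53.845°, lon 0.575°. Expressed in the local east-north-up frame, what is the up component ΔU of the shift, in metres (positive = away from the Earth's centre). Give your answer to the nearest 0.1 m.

ΔU = 378.6 m

The local up (radial) axis is (cos φ cos λ, cos φ sin λ, sin φ), giving ΔU = 156.335 − 3.043 + 225.271 = 378.56 m.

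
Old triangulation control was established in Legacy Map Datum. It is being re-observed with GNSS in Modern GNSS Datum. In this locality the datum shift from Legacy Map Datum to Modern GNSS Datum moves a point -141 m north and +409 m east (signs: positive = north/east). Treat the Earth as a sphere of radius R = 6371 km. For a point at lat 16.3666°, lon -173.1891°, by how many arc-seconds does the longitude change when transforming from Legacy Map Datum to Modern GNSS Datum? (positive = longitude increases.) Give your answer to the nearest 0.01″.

At latitude 16.3666°, cos φ = 0.959478.
One radian of longitude at latitude φ spans R cos φ, so Δλ = ΔE / (R cos φ) = 409.0 / (6371000 × 0.959478) = 6.6908e-05 rad = 13.801″.

Δλ = 13.80″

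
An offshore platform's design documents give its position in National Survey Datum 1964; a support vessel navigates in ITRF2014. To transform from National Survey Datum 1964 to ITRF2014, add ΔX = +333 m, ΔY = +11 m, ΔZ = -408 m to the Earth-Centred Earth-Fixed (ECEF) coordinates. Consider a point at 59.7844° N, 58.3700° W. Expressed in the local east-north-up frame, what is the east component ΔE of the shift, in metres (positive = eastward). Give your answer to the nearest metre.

ΔE = 289 m

At φ = 59.7844°, λ = -58.3700°: sin φ = 0.864138, cos φ = 0.503255, sin λ = -0.851452, cos λ = 0.524432.
ΔE = −sin λ·ΔX + cos λ·ΔY = −(-0.851452)·(333) + (0.524432)·(11) = 289.30 m.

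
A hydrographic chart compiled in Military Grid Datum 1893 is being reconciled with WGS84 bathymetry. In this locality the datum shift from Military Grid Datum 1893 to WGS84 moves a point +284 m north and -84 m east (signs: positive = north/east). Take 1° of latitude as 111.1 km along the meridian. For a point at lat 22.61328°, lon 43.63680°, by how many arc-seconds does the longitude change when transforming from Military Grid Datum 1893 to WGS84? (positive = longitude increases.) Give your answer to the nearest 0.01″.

At latitude 22.61328°, cos φ = 0.923121.
1° of longitude at this latitude = 111.1 × cos φ = 102.56 km, so Δλ = -84.0 / 102558.8 = -0.0008190° = -2.949″.

Δλ = -2.95″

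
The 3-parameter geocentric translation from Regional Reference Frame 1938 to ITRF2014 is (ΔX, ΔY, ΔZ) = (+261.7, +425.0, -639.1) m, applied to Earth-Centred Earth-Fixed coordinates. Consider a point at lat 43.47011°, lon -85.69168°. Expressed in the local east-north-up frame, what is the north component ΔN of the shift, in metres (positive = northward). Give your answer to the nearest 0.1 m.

ΔN = -185.8 m

The local north axis is (−sin φ cos λ, −sin φ sin λ, cos φ), giving ΔN = -13.525 + 291.564 − 463.816 = -185.78 m.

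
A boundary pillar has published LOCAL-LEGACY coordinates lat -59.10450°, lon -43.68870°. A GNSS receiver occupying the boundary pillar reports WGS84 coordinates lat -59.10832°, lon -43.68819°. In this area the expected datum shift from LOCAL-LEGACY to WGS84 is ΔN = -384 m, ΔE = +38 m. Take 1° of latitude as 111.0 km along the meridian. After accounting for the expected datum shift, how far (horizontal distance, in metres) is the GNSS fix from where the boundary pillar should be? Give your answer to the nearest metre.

41 m

Observed coordinate differences: Δφ = -0.00382°, Δλ = +0.00051°.
Converting to metres (1° lat = 111000 m, cos φ = 0.513474): observed ΔN = -424.0 m, observed ΔE = 29.1 m.
Subtracting the expected shift leaves a residual of -424.0 − (-384) = -40.0 m north and 29.1 − (38) = -8.9 m east.
Residual distance = √((-40.0)² + (-8.9)²) = 41.0 m.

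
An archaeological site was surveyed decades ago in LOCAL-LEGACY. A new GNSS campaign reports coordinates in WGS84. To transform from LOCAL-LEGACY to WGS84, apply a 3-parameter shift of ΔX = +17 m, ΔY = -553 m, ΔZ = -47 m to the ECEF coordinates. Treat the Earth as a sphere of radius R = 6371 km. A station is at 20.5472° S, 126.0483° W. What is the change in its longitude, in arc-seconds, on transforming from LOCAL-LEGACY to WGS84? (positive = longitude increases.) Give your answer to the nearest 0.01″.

Δλ = 11.73″

sin φ = -0.350979, cos φ = 0.936383, sin λ = -0.808521, cos λ = -0.588467.
East component: ΔE = −sin λ·ΔX + cos λ·ΔY = −(-0.808521)(17) + (-0.588467)(-553) = 339.17 m.
1° of latitude spans πR/180 = 111195 m; at latitude φ, 1° of longitude spans that × cos φ = 104121.1 m, so Δλ = 339.17 / 104121.1 × 3600 = 11.727″.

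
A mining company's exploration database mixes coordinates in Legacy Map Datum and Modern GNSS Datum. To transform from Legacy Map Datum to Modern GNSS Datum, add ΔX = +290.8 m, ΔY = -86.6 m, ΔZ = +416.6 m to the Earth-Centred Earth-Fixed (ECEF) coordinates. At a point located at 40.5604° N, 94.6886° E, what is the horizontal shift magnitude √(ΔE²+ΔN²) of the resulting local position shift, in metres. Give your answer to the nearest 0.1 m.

480.2 m

At φ = 40.5604°, λ = 94.6886°: sin φ = 0.650249, cos φ = 0.759721, sin λ = 0.996654, cos λ = -0.081740.
ΔE = −sin λ·ΔX + cos λ·ΔY = −(0.996654)·(290.8) + (-0.081740)·(-86.6) = -282.75 m.
ΔN = −sin φ cos λ·ΔX − sin φ sin λ·ΔY + cos φ·ΔZ = −(0.650249)(-0.081740)(290.8) − (0.650249)(0.996654)(-86.6) + (0.759721)(416.6) = 388.08 m.
Horizontal magnitude = √(ΔE² + ΔN²) = √((-282.75)² + 388.08²) = 480.16 m.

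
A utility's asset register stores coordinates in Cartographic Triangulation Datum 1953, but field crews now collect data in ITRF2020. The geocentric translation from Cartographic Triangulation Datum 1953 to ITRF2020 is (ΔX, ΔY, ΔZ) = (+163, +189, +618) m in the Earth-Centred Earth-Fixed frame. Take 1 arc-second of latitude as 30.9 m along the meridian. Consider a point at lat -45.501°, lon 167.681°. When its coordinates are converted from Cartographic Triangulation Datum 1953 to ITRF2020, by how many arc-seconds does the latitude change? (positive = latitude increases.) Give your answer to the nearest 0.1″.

Δφ = 11.3″

sin φ = -0.713263, cos φ = 0.700897, sin λ = 0.213354, cos λ = -0.976975.
North component: ΔN = −sin φ cos λ·ΔX − sin φ sin λ·ΔY + cos φ·ΔZ = −(-0.713263)(-0.976975)(163) − (-0.713263)(0.213354)(189) + (0.700897)(618) = 348.33 m.
1° of latitude spans 3600 × 30.90 = 111240 m, so Δφ = 348.33 / 111240 × 3600 = 11.273″.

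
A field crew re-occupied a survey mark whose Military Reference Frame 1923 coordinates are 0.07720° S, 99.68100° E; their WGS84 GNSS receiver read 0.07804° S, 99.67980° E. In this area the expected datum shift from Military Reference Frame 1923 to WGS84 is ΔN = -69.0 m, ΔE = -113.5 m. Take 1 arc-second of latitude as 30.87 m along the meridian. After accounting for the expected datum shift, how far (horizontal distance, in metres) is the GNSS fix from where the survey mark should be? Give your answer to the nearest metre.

31 m

Observed coordinate differences: Δφ = -0.00084°, Δλ = -0.00120°.
Converting to metres (1° lat = 111132 m, cos φ = 0.999999): observed ΔN = -93.4 m, observed ΔE = -133.4 m.
Subtracting the expected shift leaves a residual of -93.4 − (-69.0) = -24.4 m north and -133.4 − (-113.5) = -19.9 m east.
Residual distance = √((-24.4)² + (-19.9)²) = 31.4 m.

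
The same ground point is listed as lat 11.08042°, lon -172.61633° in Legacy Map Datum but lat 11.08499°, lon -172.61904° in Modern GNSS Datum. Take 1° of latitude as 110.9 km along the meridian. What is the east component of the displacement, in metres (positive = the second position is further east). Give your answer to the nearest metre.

ΔE = -295 m

Δφ = 11.08499° − 11.08042° = +0.00457°; Δλ = -172.61904° − -172.61633° = -0.00271°.
ΔN = Δφ × 110900 = 506.8 m; ΔE = Δλ × 110900 × cos(11.08042°) = -0.00271 × 110900 × 0.981358 = -294.9 m.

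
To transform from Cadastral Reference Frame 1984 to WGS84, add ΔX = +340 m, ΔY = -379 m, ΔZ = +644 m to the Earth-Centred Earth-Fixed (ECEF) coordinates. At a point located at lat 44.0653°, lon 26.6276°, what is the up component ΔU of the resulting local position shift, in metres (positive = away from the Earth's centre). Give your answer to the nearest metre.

At φ = 44.0653°, λ = 26.6276°: sin φ = 0.695478, cos φ = 0.718548, sin λ = 0.448190, cos λ = 0.893938.
ΔU = cos φ cos λ·ΔX + cos φ sin λ·ΔY + sin φ·ΔZ = (0.718548)(0.893938)(340) + (0.718548)(0.448190)(-379) + (0.695478)(644) = 544.23 m.

ΔU = 544 m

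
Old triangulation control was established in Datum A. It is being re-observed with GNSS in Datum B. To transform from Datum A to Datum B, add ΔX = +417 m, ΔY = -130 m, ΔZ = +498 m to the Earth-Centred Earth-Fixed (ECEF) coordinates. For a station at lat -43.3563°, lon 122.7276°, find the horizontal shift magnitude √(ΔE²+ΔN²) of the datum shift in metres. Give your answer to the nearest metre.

The local east axis at (φ, λ) is (−sin λ, cos λ, 0), so ΔE = −sin(122.7276°)·417 + cos(122.7276°)·(-130) = -280.52 m.
The local north axis is (−sin φ cos λ, −sin φ sin λ, cos φ), giving ΔN = -154.778 − 75.081 + 362.095 = 132.24 m.
Horizontal magnitude = √(ΔE² + ΔN²) = √((-280.52)² + 132.24²) = 310.12 m.

310 m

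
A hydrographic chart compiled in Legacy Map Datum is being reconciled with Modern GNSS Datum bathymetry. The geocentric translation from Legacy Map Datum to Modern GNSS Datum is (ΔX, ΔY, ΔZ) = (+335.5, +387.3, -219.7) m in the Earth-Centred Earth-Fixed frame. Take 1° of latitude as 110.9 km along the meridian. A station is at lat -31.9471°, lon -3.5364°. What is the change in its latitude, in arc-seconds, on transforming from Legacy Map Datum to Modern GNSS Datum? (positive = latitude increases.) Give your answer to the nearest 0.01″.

Δφ = -0.71″

sin φ = -0.529136, cos φ = 0.848537, sin λ = -0.061683, cos λ = 0.998096.
North component: ΔN = −sin φ cos λ·ΔX − sin φ sin λ·ΔY + cos φ·ΔZ = −(-0.529136)(0.998096)(335.5) − (-0.529136)(-0.061683)(387.3) + (0.848537)(-219.7) = -21.88 m.
1° of latitude spans 110900 m, so Δφ = -21.88 / 110900 × 3600 = -0.710″.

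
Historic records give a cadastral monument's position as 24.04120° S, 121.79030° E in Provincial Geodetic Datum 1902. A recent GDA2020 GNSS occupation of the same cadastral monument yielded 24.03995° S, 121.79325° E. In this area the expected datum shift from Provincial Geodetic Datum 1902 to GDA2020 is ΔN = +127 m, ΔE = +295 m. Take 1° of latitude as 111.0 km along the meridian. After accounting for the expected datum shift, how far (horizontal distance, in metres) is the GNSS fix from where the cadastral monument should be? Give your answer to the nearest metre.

12 m

Observed coordinate differences: Δφ = +0.00125°, Δλ = +0.00295°.
Converting to metres (1° lat = 111000 m, cos φ = 0.913253): observed ΔN = 138.7 m, observed ΔE = 299.0 m.
Subtracting the expected shift leaves a residual of 138.7 − (127) = 11.7 m north and 299.0 − (295) = 4.0 m east.
Residual distance = √(11.7² + 4.0²) = 12.4 m.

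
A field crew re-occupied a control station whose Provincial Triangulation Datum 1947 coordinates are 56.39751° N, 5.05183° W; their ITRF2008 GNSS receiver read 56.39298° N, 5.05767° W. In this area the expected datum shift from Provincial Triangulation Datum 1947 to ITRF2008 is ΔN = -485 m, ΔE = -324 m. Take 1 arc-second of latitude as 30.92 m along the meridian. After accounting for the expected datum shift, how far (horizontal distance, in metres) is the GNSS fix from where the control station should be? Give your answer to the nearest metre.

Observed coordinate differences: Δφ = -0.00453°, Δλ = -0.00584°.
Converting to metres (1° lat = 111312 m, cos φ = 0.553428): observed ΔN = -504.2 m, observed ΔE = -359.8 m.
Subtracting the expected shift leaves a residual of -504.2 − (-485) = -19.2 m north and -359.8 − (-324) = -35.8 m east.
Residual distance = √((-19.2)² + (-35.8)²) = 40.6 m.

41 m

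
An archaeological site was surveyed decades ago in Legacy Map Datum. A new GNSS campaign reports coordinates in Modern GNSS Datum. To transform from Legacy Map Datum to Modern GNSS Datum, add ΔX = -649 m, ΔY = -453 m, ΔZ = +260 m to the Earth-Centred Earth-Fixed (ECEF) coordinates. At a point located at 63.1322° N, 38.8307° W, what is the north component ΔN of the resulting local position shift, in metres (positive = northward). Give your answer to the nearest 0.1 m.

ΔN = 315.1 m

The local north axis is (−sin φ cos λ, −sin φ sin λ, cos φ), giving ΔN = 450.997 − 253.379 + 117.503 = 315.12 m.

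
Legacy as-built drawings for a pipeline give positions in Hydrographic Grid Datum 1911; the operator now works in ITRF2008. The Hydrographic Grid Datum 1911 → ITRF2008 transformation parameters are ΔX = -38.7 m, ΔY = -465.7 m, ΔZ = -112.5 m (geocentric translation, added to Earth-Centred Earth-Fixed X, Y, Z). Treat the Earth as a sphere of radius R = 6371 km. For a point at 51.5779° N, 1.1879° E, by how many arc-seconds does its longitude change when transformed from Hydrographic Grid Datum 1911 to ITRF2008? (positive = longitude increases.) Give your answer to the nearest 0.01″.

sin φ = 0.783454, cos φ = 0.621450, sin λ = 0.020731, cos λ = 0.999785.
East component: ΔE = −sin λ·ΔX + cos λ·ΔY = −(0.020731)(-38.7) + (0.999785)(-465.7) = -464.80 m.
1° of latitude spans πR/180 = 111195 m; at latitude φ, 1° of longitude spans that × cos φ = 69102.1 m, so Δλ = -464.80 / 69102.1 × 3600 = -24.214″.

Δλ = -24.21″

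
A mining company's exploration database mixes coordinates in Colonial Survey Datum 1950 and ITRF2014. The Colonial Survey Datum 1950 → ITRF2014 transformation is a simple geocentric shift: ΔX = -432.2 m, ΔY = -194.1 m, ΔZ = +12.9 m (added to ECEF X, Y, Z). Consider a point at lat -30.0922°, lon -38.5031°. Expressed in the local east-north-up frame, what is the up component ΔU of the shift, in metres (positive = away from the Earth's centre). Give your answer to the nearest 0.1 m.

At φ = -30.0922°, λ = -38.5031°: sin φ = -0.501393, cos φ = 0.865220, sin λ = -0.622557, cos λ = 0.782574.
ΔU = cos φ cos λ·ΔX + cos φ sin λ·ΔY + sin φ·ΔZ = (0.865220)(0.782574)(-432.2) + (0.865220)(-0.622557)(-194.1) + (-0.501393)(12.9) = -194.56 m.

ΔU = -194.6 m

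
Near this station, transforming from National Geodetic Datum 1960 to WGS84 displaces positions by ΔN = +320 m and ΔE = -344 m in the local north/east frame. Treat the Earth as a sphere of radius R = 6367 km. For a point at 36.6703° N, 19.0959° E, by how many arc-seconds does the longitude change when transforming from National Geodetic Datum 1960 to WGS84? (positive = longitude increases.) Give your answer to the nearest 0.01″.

Δλ = -13.89″

At latitude 36.6703°, cos φ = 0.802085.
One radian of longitude at latitude φ spans R cos φ, so Δλ = ΔE / (R cos φ) = -344.0 / (6367000 × 0.802085) = -6.7360e-05 rad = -13.894″.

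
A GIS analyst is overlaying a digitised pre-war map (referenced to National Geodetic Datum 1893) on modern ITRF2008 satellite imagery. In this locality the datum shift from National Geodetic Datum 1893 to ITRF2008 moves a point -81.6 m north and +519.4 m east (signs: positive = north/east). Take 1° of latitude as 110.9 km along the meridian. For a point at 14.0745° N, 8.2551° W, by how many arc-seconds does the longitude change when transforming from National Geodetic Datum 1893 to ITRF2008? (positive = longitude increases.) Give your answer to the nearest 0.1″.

At latitude 14.0745°, cos φ = 0.969980.
1° of longitude at this latitude = 110.9 × cos φ = 107.57 km, so Δλ = 519.4 / 107570.8 = 0.0048284° = 17.382″.

Δλ = 17.4″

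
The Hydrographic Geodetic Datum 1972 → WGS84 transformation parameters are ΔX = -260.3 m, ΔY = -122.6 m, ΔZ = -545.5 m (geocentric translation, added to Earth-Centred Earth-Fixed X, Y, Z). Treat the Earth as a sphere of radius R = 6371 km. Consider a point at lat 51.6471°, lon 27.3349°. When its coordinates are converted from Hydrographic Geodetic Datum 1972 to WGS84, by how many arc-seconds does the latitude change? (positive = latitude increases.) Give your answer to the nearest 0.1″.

sin φ = 0.784204, cos φ = 0.620503, sin λ = 0.459191, cos λ = 0.888338.
North component: ΔN = −sin φ cos λ·ΔX − sin φ sin λ·ΔY + cos φ·ΔZ = −(0.784204)(0.888338)(-260.3) − (0.784204)(0.459191)(-122.6) + (0.620503)(-545.5) = -113.00 m.
1° of latitude spans πR/180 = 111195 m, so Δφ = -113.00 / 111195 × 3600 = -3.658″.

Δφ = -3.7″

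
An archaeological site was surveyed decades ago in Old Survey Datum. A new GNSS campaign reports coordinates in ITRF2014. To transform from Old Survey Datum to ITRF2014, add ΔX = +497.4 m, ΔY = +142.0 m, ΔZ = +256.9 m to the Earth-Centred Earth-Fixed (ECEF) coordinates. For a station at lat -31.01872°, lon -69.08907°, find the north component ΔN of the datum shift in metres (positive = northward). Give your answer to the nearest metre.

ΔN = 243 m

At φ = -31.01872°, λ = -69.08907°: sin φ = -0.515318, cos φ = 0.856999, sin λ = -0.934136, cos λ = 0.356916.
ΔN = −sin φ cos λ·ΔX − sin φ sin λ·ΔY + cos φ·ΔZ = −(-0.515318)(0.356916)(497.4) − (-0.515318)(-0.934136)(142.0) + (0.856999)(256.9) = 243.29 m.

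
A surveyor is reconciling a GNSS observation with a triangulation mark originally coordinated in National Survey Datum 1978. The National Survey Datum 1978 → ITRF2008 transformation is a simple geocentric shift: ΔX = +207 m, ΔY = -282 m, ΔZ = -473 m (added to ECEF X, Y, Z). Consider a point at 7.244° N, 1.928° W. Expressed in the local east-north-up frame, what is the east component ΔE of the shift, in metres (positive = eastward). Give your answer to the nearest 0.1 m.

ΔE = -274.9 m

At φ = 7.244°, λ = -1.928°: sin φ = 0.126095, cos φ = 0.992018, sin λ = -0.033644, cos λ = 0.999434.
ΔE = −sin λ·ΔX + cos λ·ΔY = −(-0.033644)·(207) + (0.999434)·(-282) = -274.88 m.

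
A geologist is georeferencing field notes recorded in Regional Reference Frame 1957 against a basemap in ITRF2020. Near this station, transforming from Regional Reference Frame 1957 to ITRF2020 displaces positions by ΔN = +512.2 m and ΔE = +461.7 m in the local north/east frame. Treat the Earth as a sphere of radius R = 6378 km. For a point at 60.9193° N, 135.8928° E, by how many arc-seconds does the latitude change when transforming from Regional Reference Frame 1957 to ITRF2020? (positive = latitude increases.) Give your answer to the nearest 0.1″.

Δφ = 16.6″

On a sphere of radius R, 1 rad of latitude = R, so Δφ = ΔN / R = 512.2 / 6378000 = 8.0307e-05 rad = 16.565″.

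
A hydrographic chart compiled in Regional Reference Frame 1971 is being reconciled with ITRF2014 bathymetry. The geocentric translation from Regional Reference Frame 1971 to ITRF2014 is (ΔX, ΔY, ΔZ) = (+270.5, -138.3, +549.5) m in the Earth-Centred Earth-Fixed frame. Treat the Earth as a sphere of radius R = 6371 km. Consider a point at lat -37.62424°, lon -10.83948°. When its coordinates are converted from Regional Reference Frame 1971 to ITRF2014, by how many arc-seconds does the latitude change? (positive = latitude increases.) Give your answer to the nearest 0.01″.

sin φ = -0.610480, cos φ = 0.792031, sin λ = -0.188058, cos λ = 0.982158.
North component: ΔN = −sin φ cos λ·ΔX − sin φ sin λ·ΔY + cos φ·ΔZ = −(-0.610480)(0.982158)(270.5) − (-0.610480)(-0.188058)(-138.3) + (0.792031)(549.5) = 613.29 m.
1° of latitude spans πR/180 = 111195 m, so Δφ = 613.29 / 111195 × 3600 = 19.856″.

Δφ = 19.86″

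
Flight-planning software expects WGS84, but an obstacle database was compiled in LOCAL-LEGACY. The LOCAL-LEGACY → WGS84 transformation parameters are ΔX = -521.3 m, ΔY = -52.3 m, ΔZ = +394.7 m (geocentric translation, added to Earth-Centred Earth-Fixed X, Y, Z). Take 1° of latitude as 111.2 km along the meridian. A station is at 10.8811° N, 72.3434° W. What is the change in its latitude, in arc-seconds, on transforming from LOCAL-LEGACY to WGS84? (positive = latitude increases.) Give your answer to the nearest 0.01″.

sin φ = 0.188772, cos φ = 0.982021, sin λ = -0.952892, cos λ = 0.303311.
North component: ΔN = −sin φ cos λ·ΔX − sin φ sin λ·ΔY + cos φ·ΔZ = −(0.188772)(0.303311)(-521.3) − (0.188772)(-0.952892)(-52.3) + (0.982021)(394.7) = 408.04 m.
1° of latitude spans 111200 m, so Δφ = 408.04 / 111200 × 3600 = 13.210″.

Δφ = 13.21″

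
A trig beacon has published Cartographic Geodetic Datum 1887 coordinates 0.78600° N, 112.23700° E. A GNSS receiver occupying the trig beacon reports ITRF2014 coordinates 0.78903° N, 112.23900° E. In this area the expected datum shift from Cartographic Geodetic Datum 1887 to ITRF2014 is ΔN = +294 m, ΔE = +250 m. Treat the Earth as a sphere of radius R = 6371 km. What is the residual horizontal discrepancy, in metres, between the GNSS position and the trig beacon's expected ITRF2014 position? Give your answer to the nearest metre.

Observed coordinate differences: Δφ = +0.00303°, Δλ = +0.00200°.
Converting to metres (1° lat = 111195 m, cos φ = 0.999906): observed ΔN = 336.9 m, observed ΔE = 222.4 m.
Subtracting the expected shift leaves a residual of 336.9 − (294) = 42.9 m north and 222.4 − (250) = -27.6 m east.
Residual distance = √(42.9² + (-27.6)²) = 51.0 m.

51 m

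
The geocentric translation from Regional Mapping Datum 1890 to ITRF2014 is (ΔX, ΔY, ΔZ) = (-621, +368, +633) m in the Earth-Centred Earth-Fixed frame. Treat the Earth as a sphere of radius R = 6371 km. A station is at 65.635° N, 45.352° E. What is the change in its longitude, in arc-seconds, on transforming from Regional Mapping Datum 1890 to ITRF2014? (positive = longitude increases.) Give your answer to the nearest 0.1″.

Δλ = 55.0″

sin φ = 0.910936, cos φ = 0.412548, sin λ = 0.711438, cos λ = 0.702749.
East component: ΔE = −sin λ·ΔX + cos λ·ΔY = −(0.711438)(-621) + (0.702749)(368) = 700.41 m.
1° of latitude spans πR/180 = 111195 m; at latitude φ, 1° of longitude spans that × cos φ = 45873.2 m, so Δλ = 700.41 / 45873.2 × 3600 = 54.967″.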